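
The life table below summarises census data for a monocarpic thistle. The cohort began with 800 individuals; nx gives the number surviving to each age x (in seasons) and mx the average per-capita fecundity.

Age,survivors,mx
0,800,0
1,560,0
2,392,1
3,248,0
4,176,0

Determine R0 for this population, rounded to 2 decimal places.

0.49

lx = nx/n0 = nx/800: 1, 0.7, 0.49, 0.31, 0.22
lx·mx by age: 0, 0, 0.49, 0, 0
R0 = Σ lx·mx = 0.49 → 0.49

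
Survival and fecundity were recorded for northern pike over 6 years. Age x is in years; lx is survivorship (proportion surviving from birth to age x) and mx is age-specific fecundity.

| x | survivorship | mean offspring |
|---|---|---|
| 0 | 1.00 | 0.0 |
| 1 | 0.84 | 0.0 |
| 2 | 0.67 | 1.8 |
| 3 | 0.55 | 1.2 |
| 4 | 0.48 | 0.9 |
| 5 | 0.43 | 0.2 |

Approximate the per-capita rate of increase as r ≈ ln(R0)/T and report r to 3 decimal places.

R0 = Σ lx·mx = 0 + 0 + 1.206 + 0.66 + 0.432 + 0.086 = 2.384
Σ x·lx·mx = 6.55; T = 6.55/2.384 = 2.74748…
r ≈ ln(R0)/T = ln(2.384)/2.74748… = 0.31621… → 0.316

0.316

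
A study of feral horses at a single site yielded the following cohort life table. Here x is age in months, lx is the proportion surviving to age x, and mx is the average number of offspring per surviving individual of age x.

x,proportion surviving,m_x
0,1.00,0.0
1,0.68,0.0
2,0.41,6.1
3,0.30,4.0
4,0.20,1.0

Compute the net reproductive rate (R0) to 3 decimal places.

lx·mx by age: 0, 0, 2.501, 1.2, 0.2
R0 = Σ lx·mx = 3.901 → 3.901

3.901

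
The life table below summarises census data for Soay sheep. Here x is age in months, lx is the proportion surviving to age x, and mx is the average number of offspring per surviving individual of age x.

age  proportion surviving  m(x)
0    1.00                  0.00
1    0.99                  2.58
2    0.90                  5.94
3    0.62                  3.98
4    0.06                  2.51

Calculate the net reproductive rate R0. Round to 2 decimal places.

lx·mx by age: 0, 2.5542, 5.346, 2.4676, 0.1506
R0 = Σ lx·mx = 10.5184 → 10.52

10.52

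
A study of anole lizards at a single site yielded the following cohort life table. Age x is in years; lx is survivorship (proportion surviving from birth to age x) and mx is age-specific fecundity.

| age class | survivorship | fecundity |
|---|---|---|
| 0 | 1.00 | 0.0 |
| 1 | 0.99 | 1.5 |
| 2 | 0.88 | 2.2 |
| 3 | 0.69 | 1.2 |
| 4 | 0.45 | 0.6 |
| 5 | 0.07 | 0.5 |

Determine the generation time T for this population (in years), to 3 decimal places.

1.997

lx·mx: 0, 1.485, 1.936, 0.828, 0.27, 0.035 → R0 = 4.554
x·lx·mx: 0, 1.485, 3.872, 2.484, 1.08, 0.175 → Σ = 9.096
T = 9.096 / 4.554 = 1.997365… → 1.997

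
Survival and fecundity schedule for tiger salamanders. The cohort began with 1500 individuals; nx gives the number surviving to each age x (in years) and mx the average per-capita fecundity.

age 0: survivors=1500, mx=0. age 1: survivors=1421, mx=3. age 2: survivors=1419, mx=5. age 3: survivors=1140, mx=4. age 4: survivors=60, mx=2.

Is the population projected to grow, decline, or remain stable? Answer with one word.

growing

lx = nx/n0 = nx/1500: 1, 0.94733…, 0.946, 0.76, 0.04
R0 = Σ lx·mx = 0 + 2.842… + 4.73 + 3.04 + 0.08 = 10.692…
R0 > 1, so the population is growing.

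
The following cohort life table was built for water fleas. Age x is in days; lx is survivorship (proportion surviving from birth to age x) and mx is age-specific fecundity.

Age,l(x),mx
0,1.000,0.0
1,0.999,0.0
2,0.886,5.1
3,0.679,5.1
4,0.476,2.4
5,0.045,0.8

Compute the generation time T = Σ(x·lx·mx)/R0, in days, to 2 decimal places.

2.64

lx·mx: 0, 0, 4.5186, 3.4629, 1.1424, 0.036 → R0 = 9.1599
x·lx·mx: 0, 0, 9.0372, 10.3887, 4.5696, 0.18 → Σ = 24.1755
T = 24.1755 / 9.1599 = 2.639276… → 2.64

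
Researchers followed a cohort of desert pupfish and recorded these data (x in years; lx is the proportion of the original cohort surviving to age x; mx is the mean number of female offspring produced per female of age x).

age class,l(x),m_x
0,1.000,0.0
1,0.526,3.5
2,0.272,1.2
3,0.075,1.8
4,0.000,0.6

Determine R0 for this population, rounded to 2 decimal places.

lx·mx by age: 0, 1.841, 0.3264, 0.135, 0
R0 = Σ lx·mx = 2.3024 → 2.30

2.30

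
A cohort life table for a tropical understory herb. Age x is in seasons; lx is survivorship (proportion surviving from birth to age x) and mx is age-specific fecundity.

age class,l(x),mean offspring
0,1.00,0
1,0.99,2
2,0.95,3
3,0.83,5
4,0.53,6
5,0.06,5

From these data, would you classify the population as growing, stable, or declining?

R0 = Σ lx·mx = 0 + 1.98 + 2.85 + 4.15 + 3.18 + 0.3 = 12.46
R0 > 1, so the population is growing.

growing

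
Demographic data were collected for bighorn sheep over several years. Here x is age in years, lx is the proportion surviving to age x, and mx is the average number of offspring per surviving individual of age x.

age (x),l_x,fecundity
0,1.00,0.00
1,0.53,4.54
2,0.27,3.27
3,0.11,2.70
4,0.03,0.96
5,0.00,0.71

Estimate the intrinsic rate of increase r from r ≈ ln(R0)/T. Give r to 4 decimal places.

R0 = Σ lx·mx = 0 + 2.4062 + 0.8829 + 0.297 + 0.0288 + 0 = 3.6149
Σ x·lx·mx = 5.1782; T = 5.1782/3.6149 = 1.43246…
r ≈ ln(R0)/T = ln(3.6149)/1.43246… = 0.897103… → 0.8971

0.8971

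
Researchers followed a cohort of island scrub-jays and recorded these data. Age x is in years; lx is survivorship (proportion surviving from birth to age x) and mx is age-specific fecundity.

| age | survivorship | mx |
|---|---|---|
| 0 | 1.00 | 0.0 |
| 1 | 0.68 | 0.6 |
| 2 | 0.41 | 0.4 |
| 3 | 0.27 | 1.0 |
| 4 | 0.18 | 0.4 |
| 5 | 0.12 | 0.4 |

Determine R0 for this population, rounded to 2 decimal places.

lx·mx by age: 0, 0.408, 0.164, 0.27, 0.072, 0.048
R0 = Σ lx·mx = 0.962 → 0.96

0.96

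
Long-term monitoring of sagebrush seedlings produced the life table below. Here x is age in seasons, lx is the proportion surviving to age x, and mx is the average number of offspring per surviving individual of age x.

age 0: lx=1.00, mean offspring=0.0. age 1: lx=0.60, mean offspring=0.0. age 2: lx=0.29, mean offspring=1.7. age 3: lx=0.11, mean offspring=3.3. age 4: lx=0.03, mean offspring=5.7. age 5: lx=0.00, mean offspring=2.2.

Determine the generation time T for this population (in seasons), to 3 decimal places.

lx·mx: 0, 0, 0.493, 0.363, 0.171, 0 → R0 = 1.027
x·lx·mx: 0, 0, 0.986, 1.089, 0.684, 0 → Σ = 2.759
T = 2.759 / 1.027 = 2.686465… → 2.686

2.686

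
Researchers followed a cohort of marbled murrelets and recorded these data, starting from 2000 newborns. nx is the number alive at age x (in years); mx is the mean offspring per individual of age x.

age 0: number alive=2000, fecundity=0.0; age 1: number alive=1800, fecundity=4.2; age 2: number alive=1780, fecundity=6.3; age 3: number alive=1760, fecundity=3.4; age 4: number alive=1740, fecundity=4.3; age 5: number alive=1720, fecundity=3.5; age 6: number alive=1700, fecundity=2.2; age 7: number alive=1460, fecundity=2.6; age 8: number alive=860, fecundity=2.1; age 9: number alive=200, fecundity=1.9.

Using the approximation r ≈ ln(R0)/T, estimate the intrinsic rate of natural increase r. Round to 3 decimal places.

lx = nx/n0 = nx/2000: 1, 0.9, 0.89, 0.88, 0.87, 0.86, 0.85, 0.73, 0.43, 0.1
R0 = Σ lx·mx = 0 + 3.78 + 5.607 + 2.992 + 3.741 + 3.01 + 1.87 + 1.898 + 0.903 + 0.19 = 23.991
Σ x·lx·mx = 87.424; T = 87.424/23.991 = 3.64403…
r ≈ ln(R0)/T = ln(23.991)/3.64403… = 0.87202… → 0.872

0.872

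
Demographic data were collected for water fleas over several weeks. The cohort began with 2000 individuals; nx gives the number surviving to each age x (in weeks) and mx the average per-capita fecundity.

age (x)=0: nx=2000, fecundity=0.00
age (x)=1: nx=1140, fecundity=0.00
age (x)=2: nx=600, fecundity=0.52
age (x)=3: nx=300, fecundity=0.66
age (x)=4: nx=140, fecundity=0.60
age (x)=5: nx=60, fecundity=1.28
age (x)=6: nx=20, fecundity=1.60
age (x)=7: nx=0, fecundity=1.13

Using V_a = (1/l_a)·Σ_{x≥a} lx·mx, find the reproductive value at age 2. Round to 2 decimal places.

lx = nx/n0 = nx/2000: 1, 0.57, 0.3, 0.15, 0.07, 0.03, 0.01, 0
lx·mx for x ≥ 2: 0.156, 0.099, 0.042, 0.0384, 0.016, 0 → sum = 0.3514
V_2 = 0.3514 / l_2 = 0.3514 / 0.3 = 1.171333… → 1.17

1.17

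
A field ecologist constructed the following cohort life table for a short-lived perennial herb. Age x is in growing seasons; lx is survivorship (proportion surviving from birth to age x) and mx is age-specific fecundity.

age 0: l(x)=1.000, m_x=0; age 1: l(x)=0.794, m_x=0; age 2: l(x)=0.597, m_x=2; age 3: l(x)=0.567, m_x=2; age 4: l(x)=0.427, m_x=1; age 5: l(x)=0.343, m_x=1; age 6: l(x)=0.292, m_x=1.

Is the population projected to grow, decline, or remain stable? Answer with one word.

growing

R0 = Σ lx·mx = 0 + 0 + 1.194 + 1.134 + 0.427 + 0.343 + 0.292 = 3.39
R0 > 1, so the population is growing.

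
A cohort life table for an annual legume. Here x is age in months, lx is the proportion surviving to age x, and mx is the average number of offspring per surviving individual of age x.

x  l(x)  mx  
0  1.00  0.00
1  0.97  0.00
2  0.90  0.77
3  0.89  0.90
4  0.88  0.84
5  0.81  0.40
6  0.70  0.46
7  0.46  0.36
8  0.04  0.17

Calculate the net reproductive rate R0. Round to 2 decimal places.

lx·mx by age: 0, 0, 0.693, 0.801, 0.7392, 0.324, 0.322, 0.1656, 0.0068
R0 = Σ lx·mx = 3.0516 → 3.05

3.05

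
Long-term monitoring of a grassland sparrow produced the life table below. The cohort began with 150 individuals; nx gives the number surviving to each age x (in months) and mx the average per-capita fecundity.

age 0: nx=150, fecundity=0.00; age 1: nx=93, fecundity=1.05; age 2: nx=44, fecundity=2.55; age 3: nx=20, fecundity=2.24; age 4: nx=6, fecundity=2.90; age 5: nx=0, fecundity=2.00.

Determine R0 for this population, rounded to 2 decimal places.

1.81

lx = nx/n0 = nx/150: 1, 0.62, 0.29333…, 0.13333…, 0.04, 0
lx·mx by age: 0, 0.651, 0.748…, 0.298667…, 0.116, 0
R0 = Σ lx·mx = 1.813667… → 1.81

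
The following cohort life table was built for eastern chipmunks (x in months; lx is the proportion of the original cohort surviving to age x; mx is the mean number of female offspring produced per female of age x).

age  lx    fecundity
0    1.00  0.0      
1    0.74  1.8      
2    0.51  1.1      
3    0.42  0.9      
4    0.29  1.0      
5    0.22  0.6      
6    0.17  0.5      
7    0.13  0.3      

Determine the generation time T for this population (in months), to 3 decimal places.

lx·mx: 0, 1.332, 0.561, 0.378, 0.29, 0.132, 0.085, 0.039 → R0 = 2.817
x·lx·mx: 0, 1.332, 1.122, 1.134, 1.16, 0.66, 0.51, 0.273 → Σ = 6.191
T = 6.191 / 2.817 = 2.197728… → 2.198

2.198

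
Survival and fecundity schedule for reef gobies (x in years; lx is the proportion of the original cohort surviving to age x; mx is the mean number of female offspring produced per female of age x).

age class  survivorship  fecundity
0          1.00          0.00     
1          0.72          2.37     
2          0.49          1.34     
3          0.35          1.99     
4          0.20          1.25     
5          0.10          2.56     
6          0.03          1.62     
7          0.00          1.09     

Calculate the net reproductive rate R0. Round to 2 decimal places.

lx·mx by age: 0, 1.7064, 0.6566, 0.6965, 0.25, 0.256, 0.0486, 0
R0 = Σ lx·mx = 3.6141 → 3.61

3.61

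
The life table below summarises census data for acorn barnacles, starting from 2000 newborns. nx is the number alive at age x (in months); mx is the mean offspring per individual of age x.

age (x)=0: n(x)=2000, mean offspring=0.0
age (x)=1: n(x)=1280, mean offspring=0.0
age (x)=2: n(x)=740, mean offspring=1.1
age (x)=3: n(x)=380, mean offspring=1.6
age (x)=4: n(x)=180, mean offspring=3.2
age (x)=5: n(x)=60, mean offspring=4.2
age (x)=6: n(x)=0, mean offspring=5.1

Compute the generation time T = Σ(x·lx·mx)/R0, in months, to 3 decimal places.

3.118

lx = nx/n0 = nx/2000: 1, 0.64, 0.37, 0.19, 0.09, 0.03, 0
lx·mx: 0, 0, 0.407, 0.304, 0.288, 0.126, 0 → R0 = 1.125
x·lx·mx: 0, 0, 0.814, 0.912, 1.152, 0.63, 0 → Σ = 3.508
T = 3.508 / 1.125 = 3.118222… → 3.118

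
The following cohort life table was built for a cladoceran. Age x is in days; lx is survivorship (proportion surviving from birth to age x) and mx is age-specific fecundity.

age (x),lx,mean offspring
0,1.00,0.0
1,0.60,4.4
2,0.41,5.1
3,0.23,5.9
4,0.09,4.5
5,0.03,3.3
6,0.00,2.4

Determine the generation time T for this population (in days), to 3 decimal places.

lx·mx: 0, 2.64, 2.091, 1.357, 0.405, 0.099, 0 → R0 = 6.592
x·lx·mx: 0, 2.64, 4.182, 4.071, 1.62, 0.495, 0 → Σ = 13.008
T = 13.008 / 6.592 = 1.973301… → 1.973

1.973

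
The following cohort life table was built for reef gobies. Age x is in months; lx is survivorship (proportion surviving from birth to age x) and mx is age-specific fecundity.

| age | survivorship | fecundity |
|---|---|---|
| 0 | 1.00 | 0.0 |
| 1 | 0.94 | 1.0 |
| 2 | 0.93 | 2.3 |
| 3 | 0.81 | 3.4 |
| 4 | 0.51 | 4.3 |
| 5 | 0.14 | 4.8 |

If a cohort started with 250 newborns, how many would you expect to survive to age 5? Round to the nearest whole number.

Expected survivors = N0 · l_5 = 250 × 0.14 = 35 → 35

35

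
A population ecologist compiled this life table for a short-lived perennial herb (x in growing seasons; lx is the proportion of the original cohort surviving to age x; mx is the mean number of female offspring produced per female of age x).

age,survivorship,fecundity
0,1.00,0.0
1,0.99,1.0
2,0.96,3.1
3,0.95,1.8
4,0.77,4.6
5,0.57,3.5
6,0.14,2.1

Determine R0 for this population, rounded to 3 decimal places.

11.507

lx·mx by age: 0, 0.99, 2.976, 1.71, 3.542, 1.995, 0.294
R0 = Σ lx·mx = 11.507 → 11.507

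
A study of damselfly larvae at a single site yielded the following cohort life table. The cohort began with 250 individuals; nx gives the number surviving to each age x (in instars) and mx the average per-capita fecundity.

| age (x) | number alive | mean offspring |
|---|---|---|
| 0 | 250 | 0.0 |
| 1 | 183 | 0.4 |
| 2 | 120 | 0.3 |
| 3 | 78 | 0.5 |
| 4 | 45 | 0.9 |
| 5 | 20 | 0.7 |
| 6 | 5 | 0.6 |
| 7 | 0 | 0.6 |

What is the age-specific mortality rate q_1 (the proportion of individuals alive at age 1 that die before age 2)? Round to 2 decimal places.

lx = nx/n0 = nx/250: 1, 0.732, 0.48, 0.312, 0.18, 0.08, 0.02, 0
q_1 = (l_1 − l_2) / l_1 = (0.732 − 0.48) / 0.732
     = 0.252 / 0.732 = 0.344262… → 0.34

0.34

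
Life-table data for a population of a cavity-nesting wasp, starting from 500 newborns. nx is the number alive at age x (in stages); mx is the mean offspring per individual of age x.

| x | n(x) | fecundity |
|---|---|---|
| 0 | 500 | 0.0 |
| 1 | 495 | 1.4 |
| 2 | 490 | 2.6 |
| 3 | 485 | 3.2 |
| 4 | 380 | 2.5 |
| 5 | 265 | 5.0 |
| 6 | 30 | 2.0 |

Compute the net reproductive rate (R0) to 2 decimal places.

11.71

lx = nx/n0 = nx/500: 1, 0.99, 0.98, 0.97, 0.76, 0.53, 0.06
lx·mx by age: 0, 1.386, 2.548, 3.104, 1.9, 2.65, 0.12
R0 = Σ lx·mx = 11.708 → 11.71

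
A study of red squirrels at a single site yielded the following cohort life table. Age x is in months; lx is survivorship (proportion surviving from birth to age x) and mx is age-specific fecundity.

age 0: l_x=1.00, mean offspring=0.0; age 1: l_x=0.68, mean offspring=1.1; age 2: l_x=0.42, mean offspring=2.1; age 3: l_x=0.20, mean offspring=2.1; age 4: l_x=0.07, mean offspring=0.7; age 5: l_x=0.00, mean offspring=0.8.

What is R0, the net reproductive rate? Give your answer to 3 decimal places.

lx·mx by age: 0, 0.748, 0.882, 0.42, 0.049, 0
R0 = Σ lx·mx = 2.099 → 2.099

2.099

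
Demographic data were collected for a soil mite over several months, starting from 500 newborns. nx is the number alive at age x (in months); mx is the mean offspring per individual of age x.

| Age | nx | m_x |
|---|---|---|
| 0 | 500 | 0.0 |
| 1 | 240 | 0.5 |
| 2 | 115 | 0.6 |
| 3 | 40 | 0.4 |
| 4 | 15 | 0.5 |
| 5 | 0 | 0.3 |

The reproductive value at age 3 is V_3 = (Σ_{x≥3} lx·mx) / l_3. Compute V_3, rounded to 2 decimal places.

0.59

lx = nx/n0 = nx/500: 1, 0.48, 0.23, 0.08, 0.03, 0
lx·mx for x ≥ 3: 0.032, 0.015, 0 → sum = 0.047
V_3 = 0.047 / l_3 = 0.047 / 0.08 = 0.5875 → 0.59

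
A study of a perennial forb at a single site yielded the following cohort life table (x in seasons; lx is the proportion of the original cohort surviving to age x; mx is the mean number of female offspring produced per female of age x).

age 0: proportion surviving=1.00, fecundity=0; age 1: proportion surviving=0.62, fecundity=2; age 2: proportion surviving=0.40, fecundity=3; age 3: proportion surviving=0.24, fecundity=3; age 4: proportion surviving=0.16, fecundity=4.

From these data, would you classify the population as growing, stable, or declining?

R0 = Σ lx·mx = 0 + 1.24 + 1.2 + 0.72 + 0.64 = 3.8
R0 > 1, so the population is growing.

growing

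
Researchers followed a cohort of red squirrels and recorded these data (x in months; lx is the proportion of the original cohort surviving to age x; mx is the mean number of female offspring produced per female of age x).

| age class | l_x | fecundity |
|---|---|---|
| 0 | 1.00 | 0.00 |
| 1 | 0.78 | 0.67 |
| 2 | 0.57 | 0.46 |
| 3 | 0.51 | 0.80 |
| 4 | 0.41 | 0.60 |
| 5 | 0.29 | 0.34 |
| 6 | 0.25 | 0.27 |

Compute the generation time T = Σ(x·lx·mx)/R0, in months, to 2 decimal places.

lx·mx: 0, 0.5226, 0.2622, 0.408, 0.246, 0.0986, 0.0675 → R0 = 1.6049
x·lx·mx: 0, 0.5226, 0.5244, 1.224, 0.984, 0.493, 0.405 → Σ = 4.153
T = 4.153 / 1.6049 = 2.5877… → 2.59

2.59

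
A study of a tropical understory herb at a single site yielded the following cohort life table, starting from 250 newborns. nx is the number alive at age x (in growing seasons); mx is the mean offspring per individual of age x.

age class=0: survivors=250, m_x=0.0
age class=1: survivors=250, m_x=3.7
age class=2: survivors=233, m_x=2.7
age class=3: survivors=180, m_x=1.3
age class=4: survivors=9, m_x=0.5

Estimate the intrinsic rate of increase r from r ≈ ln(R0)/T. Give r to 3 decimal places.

1.216

lx = nx/n0 = nx/250: 1, 1, 0.932, 0.72, 0.036
R0 = Σ lx·mx = 0 + 3.7 + 2.5164 + 0.936 + 0.018 = 7.1704
Σ x·lx·mx = 11.6128; T = 11.6128/7.1704 = 1.61955…
r ≈ ln(R0)/T = ln(7.1704)/1.61955… = 1.21637… → 1.216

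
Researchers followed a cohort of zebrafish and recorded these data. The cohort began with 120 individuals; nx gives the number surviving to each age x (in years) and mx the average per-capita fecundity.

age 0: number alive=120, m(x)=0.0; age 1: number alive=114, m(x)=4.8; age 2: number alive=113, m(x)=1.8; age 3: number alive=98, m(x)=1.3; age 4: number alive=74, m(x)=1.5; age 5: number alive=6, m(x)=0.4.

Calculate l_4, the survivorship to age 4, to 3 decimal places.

0.617

l_4 = n_4/n_0 = 74/120 = 0.616667… → 0.617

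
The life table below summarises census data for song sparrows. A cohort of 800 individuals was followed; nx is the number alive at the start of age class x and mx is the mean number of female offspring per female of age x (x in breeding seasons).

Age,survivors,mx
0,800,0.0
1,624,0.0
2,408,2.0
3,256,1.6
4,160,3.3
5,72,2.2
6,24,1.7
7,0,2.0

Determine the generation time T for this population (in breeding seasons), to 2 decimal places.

3.08

lx = nx/n0 = nx/800: 1, 0.78, 0.51, 0.32, 0.2, 0.09, 0.03, 0
lx·mx: 0, 0, 1.02, 0.512, 0.66, 0.198, 0.051, 0 → R0 = 2.441
x·lx·mx: 0, 0, 2.04, 1.536, 2.64, 0.99, 0.306, 0 → Σ = 7.512
T = 7.512 / 2.441 = 3.077427… → 3.08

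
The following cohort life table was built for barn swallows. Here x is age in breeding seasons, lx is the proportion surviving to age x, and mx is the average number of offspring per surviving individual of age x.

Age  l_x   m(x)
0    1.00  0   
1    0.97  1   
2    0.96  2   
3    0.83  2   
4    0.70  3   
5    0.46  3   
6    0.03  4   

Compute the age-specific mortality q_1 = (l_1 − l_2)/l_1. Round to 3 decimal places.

0.010

q_1 = (l_1 − l_2) / l_1 = (0.97 − 0.96) / 0.97
     = 0.01 / 0.97 = 0.010309… → 0.010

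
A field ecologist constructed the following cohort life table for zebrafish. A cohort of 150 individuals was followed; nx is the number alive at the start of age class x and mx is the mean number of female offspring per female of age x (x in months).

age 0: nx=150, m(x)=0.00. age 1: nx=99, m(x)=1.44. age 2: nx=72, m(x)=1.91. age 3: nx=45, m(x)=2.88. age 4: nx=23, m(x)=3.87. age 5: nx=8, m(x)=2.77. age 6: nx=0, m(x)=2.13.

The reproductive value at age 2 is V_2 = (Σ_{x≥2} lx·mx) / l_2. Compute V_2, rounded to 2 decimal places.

5.25

lx = nx/n0 = nx/150: 1, 0.66, 0.48, 0.3, 0.15333…, 0.05333…, 0
lx·mx for x ≥ 2: 0.9168, 0.864, 0.5934…, 0.147733…, 0 → sum = 2.521933…
V_2 = 2.521933… / l_2 = 2.521933… / 0.48 = 5.254028… → 5.25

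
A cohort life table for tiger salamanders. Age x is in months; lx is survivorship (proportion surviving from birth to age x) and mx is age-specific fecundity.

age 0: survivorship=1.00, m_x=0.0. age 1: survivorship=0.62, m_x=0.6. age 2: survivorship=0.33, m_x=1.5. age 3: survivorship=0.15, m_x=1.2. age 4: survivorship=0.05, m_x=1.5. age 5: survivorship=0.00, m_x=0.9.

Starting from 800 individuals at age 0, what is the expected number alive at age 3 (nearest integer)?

Expected survivors = N0 · l_3 = 800 × 0.15 = 120 → 120

120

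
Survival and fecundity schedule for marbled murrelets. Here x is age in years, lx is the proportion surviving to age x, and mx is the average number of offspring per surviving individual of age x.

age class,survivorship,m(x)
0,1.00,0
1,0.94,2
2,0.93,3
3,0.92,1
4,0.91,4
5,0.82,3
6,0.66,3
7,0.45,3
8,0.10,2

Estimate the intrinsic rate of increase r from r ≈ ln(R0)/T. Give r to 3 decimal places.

R0 = Σ lx·mx = 0 + 1.88 + 2.79 + 0.92 + 3.64 + 2.46 + 1.98 + 1.35 + 0.2 = 15.22
Σ x·lx·mx = 60.01; T = 60.01/15.22 = 3.94284…
r ≈ ln(R0)/T = ln(15.22)/3.94284… = 0.69052… → 0.691

0.691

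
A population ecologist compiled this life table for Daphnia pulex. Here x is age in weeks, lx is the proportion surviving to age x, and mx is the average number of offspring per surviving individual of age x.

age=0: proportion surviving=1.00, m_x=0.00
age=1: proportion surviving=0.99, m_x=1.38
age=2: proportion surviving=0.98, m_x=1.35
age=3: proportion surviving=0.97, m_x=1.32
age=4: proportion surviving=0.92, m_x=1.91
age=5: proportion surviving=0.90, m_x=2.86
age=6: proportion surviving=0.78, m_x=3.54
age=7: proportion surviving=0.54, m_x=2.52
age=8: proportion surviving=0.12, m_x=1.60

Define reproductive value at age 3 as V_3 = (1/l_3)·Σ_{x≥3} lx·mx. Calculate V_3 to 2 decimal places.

lx·mx for x ≥ 3: 1.2804, 1.7572, 2.574, 2.7612, 1.3608, 0.192 → sum = 9.9256
V_3 = 9.9256 / l_3 = 9.9256 / 0.97 = 10.232577… → 10.23

10.23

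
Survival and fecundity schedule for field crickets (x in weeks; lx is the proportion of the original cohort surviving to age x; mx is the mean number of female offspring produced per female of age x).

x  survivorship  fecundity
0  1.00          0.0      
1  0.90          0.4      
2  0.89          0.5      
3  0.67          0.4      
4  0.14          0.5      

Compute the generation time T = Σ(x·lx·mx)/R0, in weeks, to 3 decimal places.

2.042

lx·mx: 0, 0.36, 0.445, 0.268, 0.07 → R0 = 1.143
x·lx·mx: 0, 0.36, 0.89, 0.804, 0.28 → Σ = 2.334
T = 2.334 / 1.143 = 2.041995… → 2.042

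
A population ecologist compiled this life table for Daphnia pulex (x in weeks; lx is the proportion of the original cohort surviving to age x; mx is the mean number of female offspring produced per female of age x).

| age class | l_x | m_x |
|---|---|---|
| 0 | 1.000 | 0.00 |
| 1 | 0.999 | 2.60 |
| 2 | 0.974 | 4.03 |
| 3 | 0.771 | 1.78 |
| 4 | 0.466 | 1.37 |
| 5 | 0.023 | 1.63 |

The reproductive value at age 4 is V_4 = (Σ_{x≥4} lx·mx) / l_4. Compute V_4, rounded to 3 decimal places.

1.450

lx·mx for x ≥ 4: 0.63842, 0.03749 → sum = 0.67591
V_4 = 0.67591 / l_4 = 0.67591 / 0.466 = 1.450451… → 1.450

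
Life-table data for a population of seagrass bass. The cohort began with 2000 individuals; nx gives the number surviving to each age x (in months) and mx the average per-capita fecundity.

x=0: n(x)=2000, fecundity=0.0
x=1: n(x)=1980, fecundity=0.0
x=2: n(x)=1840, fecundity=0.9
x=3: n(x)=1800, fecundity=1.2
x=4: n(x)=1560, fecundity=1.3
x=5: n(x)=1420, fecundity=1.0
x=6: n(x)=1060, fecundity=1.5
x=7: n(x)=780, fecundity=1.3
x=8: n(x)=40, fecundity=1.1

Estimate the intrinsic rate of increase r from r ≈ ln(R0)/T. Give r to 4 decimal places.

lx = nx/n0 = nx/2000: 1, 0.99, 0.92, 0.9, 0.78, 0.71, 0.53, 0.39, 0.02
R0 = Σ lx·mx = 0 + 0 + 0.828 + 1.08 + 1.014 + 0.71 + 0.795 + 0.507 + 0.022 = 4.956
Σ x·lx·mx = 20.997; T = 20.997/4.956 = 4.23668…
r ≈ ln(R0)/T = ln(4.956)/4.23668… = 0.377795… → 0.3778

0.3778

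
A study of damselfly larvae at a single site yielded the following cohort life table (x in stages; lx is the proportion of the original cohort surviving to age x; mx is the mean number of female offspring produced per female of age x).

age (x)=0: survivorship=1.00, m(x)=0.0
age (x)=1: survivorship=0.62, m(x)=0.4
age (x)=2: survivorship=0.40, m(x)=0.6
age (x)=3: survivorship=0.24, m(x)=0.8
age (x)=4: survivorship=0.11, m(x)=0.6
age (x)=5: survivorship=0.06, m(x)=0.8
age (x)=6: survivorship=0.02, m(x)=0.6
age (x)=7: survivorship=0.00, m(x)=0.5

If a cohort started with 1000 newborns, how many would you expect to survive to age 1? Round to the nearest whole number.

Expected survivors = N0 · l_1 = 1000 × 0.62 = 620 → 620

620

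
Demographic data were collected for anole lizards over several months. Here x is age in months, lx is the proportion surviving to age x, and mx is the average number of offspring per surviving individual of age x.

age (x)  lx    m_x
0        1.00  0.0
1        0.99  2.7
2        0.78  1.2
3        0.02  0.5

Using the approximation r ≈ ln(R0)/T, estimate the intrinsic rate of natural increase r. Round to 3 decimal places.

1.017

R0 = Σ lx·mx = 0 + 2.673 + 0.936 + 0.01 = 3.619
Σ x·lx·mx = 4.575; T = 4.575/3.619 = 1.26416…
r ≈ ln(R0)/T = ln(3.619)/1.26416… = 1.01743… → 1.017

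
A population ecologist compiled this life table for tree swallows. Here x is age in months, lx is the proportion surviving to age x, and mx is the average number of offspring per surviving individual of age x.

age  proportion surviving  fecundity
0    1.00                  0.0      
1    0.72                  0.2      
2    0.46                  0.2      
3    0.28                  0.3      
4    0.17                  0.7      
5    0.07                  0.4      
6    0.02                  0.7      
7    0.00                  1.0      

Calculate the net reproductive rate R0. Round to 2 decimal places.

lx·mx by age: 0, 0.144, 0.092, 0.084, 0.119, 0.028, 0.014, 0
R0 = Σ lx·mx = 0.481 → 0.48

0.48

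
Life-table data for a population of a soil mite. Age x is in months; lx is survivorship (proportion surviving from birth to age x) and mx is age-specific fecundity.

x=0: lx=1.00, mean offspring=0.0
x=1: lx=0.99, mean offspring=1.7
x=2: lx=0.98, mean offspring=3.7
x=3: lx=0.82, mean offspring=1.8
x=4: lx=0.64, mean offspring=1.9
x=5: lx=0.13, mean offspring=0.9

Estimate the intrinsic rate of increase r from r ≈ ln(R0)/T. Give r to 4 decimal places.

R0 = Σ lx·mx = 0 + 1.683 + 3.626 + 1.476 + 1.216 + 0.117 = 8.118
Σ x·lx·mx = 18.812; T = 18.812/8.118 = 2.31732…
r ≈ ln(R0)/T = ln(8.118)/2.31732… = 0.903666… → 0.9037

0.9037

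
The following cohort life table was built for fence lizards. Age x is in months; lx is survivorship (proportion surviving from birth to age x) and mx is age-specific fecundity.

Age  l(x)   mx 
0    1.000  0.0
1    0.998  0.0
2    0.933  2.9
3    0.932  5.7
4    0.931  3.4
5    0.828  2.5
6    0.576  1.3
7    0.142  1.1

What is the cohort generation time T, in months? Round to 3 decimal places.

3.528

lx·mx: 0, 0, 2.7057, 5.3124, 3.1654, 2.07, 0.7488, 0.1562 → R0 = 14.1585
x·lx·mx: 0, 0, 5.4114, 15.9372, 12.6616, 10.35, 4.4928, 1.0934 → Σ = 49.9464
T = 49.9464 / 14.1585 = 3.527662… → 3.528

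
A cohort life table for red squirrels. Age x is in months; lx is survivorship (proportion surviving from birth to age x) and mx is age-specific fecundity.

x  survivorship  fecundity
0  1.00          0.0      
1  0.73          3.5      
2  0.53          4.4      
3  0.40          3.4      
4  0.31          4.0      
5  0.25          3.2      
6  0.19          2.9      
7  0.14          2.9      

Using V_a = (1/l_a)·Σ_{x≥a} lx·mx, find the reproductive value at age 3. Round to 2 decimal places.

lx·mx for x ≥ 3: 1.36, 1.24, 0.8, 0.551, 0.406 → sum = 4.357
V_3 = 4.357 / l_3 = 4.357 / 0.4 = 10.8925 → 10.89

10.89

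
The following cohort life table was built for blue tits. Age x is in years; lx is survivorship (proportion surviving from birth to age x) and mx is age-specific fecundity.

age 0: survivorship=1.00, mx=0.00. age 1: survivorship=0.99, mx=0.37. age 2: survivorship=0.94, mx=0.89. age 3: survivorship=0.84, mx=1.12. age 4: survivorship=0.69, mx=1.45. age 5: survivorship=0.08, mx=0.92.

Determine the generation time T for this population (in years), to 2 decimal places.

2.87

lx·mx: 0, 0.3663, 0.8366, 0.9408, 1.0005, 0.0736 → R0 = 3.2178
x·lx·mx: 0, 0.3663, 1.6732, 2.8224, 4.002, 0.368 → Σ = 9.2319
T = 9.2319 / 3.2178 = 2.86901… → 2.87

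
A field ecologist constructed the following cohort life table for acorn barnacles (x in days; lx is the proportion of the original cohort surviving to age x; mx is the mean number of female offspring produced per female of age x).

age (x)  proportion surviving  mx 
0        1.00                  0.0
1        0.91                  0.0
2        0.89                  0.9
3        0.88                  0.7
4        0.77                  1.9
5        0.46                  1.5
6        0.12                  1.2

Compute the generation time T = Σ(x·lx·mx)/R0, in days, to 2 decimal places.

3.67

lx·mx: 0, 0, 0.801, 0.616, 1.463, 0.69, 0.144 → R0 = 3.714
x·lx·mx: 0, 0, 1.602, 1.848, 5.852, 3.45, 0.864 → Σ = 13.616
T = 13.616 / 3.714 = 3.666128… → 3.67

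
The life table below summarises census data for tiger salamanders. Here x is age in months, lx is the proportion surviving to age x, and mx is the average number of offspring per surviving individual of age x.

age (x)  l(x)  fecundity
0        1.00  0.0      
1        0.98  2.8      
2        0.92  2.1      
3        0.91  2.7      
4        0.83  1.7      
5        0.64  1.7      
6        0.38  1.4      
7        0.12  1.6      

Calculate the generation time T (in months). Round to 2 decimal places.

lx·mx: 0, 2.744, 1.932, 2.457, 1.411, 1.088, 0.532, 0.192 → R0 = 10.356
x·lx·mx: 0, 2.744, 3.864, 7.371, 5.644, 5.44, 3.192, 1.344 → Σ = 29.599
T = 29.599 / 10.356 = 2.85815… → 2.86

2.86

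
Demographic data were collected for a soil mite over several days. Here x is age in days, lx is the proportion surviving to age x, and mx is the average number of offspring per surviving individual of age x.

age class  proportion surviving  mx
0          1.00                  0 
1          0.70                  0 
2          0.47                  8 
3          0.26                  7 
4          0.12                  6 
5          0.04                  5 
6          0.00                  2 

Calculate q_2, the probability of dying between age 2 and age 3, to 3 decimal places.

q_2 = (l_2 − l_3) / l_2 = (0.47 − 0.26) / 0.47
     = 0.21 / 0.47 = 0.446809… → 0.447

0.447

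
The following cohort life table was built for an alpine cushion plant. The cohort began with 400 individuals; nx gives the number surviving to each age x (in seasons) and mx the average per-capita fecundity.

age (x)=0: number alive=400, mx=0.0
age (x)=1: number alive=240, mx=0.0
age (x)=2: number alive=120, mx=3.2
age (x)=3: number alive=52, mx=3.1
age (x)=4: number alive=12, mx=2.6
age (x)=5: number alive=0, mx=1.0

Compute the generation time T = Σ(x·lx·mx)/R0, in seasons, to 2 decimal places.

lx = nx/n0 = nx/400: 1, 0.6, 0.3, 0.13, 0.03, 0
lx·mx: 0, 0, 0.96, 0.403, 0.078, 0 → R0 = 1.441
x·lx·mx: 0, 0, 1.92, 1.209, 0.312, 0 → Σ = 3.441
T = 3.441 / 1.441 = 2.387925… → 2.39

2.39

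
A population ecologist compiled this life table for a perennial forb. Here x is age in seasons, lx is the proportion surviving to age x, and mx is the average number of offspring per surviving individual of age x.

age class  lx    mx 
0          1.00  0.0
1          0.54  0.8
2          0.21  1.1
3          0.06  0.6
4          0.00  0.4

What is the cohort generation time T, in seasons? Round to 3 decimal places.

1.433

lx·mx: 0, 0.432, 0.231, 0.036, 0 → R0 = 0.699
x·lx·mx: 0, 0.432, 0.462, 0.108, 0 → Σ = 1.002
T = 1.002 / 0.699 = 1.433476… → 1.433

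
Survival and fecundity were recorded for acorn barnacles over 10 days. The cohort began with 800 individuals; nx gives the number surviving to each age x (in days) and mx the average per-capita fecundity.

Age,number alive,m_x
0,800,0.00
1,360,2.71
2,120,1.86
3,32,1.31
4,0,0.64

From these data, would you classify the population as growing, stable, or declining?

lx = nx/n0 = nx/800: 1, 0.45, 0.15, 0.04, 0
R0 = Σ lx·mx = 0 + 1.2195 + 0.279 + 0.0524 + 0 = 1.5509
R0 > 1, so the population is growing.

growing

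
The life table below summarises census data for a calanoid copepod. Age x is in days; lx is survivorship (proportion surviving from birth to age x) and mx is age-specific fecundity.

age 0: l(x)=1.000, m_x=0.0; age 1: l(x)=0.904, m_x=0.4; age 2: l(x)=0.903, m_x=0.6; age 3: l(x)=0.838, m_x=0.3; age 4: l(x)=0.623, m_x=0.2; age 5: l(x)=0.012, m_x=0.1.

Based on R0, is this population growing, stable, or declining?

growing

R0 = Σ lx·mx = 0 + 0.3616 + 0.5418 + 0.2514 + 0.1246 + 0.0012 = 1.2806
R0 > 1, so the population is growing.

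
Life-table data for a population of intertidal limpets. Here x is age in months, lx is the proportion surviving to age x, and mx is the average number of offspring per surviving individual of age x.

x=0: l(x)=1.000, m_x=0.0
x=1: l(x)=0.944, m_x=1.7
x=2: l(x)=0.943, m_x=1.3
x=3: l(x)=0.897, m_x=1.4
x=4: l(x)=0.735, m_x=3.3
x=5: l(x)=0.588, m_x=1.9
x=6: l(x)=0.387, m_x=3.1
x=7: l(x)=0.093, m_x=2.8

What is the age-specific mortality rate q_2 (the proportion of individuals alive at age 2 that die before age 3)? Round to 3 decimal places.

0.049

q_2 = (l_2 − l_3) / l_2 = (0.943 − 0.897) / 0.943
     = 0.046 / 0.943 = 0.04878… → 0.049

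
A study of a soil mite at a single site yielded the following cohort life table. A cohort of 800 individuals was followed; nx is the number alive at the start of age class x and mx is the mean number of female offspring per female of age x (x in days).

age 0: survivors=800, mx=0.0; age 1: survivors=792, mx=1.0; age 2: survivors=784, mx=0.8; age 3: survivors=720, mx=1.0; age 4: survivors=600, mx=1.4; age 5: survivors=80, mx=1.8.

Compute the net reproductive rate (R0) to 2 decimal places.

lx = nx/n0 = nx/800: 1, 0.99, 0.98, 0.9, 0.75, 0.1
lx·mx by age: 0, 0.99, 0.784, 0.9, 1.05, 0.18
R0 = Σ lx·mx = 3.904 → 3.90

3.90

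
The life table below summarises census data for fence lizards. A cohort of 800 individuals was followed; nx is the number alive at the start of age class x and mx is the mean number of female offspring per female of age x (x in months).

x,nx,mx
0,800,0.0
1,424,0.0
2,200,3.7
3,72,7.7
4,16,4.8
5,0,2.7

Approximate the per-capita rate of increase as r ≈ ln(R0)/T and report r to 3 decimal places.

0.214

lx = nx/n0 = nx/800: 1, 0.53, 0.25, 0.09, 0.02, 0
R0 = Σ lx·mx = 0 + 0 + 0.925 + 0.693 + 0.096 + 0 = 1.714
Σ x·lx·mx = 4.313; T = 4.313/1.714 = 2.51634…
r ≈ ln(R0)/T = ln(1.714)/2.51634… = 0.21413… → 0.214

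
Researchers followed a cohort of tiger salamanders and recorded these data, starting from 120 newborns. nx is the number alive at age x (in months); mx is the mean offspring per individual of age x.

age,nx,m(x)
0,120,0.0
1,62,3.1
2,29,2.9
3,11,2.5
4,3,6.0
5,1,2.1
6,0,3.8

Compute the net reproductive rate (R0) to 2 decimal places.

lx = nx/n0 = nx/120: 1, 0.51667…, 0.24167…, 0.09167…, 0.025, 0.00833…, 0
lx·mx by age: 0, 1.601667…, 0.700833…, 0.229167…, 0.15, 0.0175…, 0
R0 = Σ lx·mx = 2.699167… → 2.70

2.70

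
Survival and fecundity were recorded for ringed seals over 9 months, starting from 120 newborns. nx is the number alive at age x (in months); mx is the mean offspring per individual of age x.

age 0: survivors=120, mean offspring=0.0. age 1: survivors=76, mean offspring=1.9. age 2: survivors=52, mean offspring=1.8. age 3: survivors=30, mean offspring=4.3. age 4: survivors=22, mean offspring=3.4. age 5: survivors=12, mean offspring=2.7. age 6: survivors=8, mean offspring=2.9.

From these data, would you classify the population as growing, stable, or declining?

lx = nx/n0 = nx/120: 1, 0.63333…, 0.43333…, 0.25, 0.18333…, 0.1, 0.06667…
R0 = Σ lx·mx = 0 + 1.203333… + 0.78… + 1.075 + 0.623333… + 0.27 + 0.193333… = 4.145…
R0 > 1, so the population is growing.

growing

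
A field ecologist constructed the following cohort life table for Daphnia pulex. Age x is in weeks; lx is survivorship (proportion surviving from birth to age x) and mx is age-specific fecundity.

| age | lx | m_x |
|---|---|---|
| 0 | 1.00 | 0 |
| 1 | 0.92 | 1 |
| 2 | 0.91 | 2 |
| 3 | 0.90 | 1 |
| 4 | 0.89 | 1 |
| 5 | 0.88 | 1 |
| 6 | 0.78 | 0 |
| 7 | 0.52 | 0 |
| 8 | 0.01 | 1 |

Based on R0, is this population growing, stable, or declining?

growing

R0 = Σ lx·mx = 0 + 0.92 + 1.82 + 0.9 + 0.89 + 0.88 + 0 + 0 + 0.01 = 5.42
R0 > 1, so the population is growing.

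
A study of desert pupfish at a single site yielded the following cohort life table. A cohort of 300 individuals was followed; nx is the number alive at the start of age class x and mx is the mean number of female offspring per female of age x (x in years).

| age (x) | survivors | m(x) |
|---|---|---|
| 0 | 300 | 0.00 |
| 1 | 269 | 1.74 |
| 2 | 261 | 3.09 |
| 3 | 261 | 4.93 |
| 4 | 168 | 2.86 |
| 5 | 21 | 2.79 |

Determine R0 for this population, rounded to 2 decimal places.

lx = nx/n0 = nx/300: 1, 0.89667…, 0.87, 0.87, 0.56, 0.07
lx·mx by age: 0, 1.5602…, 2.6883, 4.2891, 1.6016, 0.1953
R0 = Σ lx·mx = 10.3345… → 10.33

10.33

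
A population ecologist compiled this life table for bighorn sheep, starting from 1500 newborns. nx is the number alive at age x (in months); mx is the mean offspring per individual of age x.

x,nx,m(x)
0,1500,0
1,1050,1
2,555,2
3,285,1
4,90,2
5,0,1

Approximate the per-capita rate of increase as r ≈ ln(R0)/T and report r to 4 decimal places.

lx = nx/n0 = nx/1500: 1, 0.7, 0.37, 0.19, 0.06, 0
R0 = Σ lx·mx = 0 + 0.7 + 0.74 + 0.19 + 0.12 + 0 = 1.75
Σ x·lx·mx = 3.23; T = 3.23/1.75 = 1.84571…
r ≈ ln(R0)/T = ln(1.75)/1.84571… = 0.303197… → 0.3032

0.3032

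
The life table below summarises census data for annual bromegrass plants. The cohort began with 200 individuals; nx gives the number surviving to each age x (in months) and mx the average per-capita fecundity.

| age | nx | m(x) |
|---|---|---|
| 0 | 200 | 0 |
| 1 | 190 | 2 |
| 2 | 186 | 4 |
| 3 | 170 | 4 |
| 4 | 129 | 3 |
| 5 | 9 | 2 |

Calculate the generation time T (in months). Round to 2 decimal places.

lx = nx/n0 = nx/200: 1, 0.95, 0.93, 0.85, 0.645, 0.045
lx·mx: 0, 1.9, 3.72, 3.4, 1.935, 0.09 → R0 = 11.045
x·lx·mx: 0, 1.9, 7.44, 10.2, 7.74, 0.45 → Σ = 27.73
T = 27.73 / 11.045 = 2.510638… → 2.51

2.51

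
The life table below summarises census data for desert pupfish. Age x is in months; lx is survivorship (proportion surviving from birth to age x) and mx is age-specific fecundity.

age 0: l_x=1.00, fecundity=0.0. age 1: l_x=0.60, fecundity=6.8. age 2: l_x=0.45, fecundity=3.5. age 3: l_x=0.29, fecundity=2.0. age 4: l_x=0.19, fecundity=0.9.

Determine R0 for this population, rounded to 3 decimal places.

6.406

lx·mx by age: 0, 4.08, 1.575, 0.58, 0.171
R0 = Σ lx·mx = 6.406 → 6.406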